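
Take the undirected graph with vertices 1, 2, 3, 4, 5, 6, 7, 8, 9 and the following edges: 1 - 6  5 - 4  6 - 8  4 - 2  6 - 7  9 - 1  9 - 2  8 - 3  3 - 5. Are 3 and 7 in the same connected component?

Yes

From 3 we can reach 1, 2, 3, 4, 5, 6, 7, 8, 9, which includes 7.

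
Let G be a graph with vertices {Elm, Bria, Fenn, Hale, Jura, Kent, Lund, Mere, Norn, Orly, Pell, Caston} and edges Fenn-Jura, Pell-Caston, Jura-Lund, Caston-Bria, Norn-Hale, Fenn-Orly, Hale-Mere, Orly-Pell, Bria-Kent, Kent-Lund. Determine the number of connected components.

3

Elm is isolated — a component by itself.
Starting from Hale we can reach Hale, Mere, Norn. That is one component of size 3.
Starting from Bria we can reach Bria, Fenn, Jura, Kent, Lund, Orly, Pell, Caston. That is one component of size 8.
Total: 3 components.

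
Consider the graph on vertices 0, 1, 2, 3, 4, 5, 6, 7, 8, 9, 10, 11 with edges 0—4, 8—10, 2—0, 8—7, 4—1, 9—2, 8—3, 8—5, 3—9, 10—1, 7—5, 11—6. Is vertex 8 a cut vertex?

Yes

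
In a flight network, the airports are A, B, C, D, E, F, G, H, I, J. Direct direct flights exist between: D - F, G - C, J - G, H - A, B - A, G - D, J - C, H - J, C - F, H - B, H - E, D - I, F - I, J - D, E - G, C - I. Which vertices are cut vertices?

Removing H increases the component count from 1 to 2, so H is a cut vertex.
By contrast removing C leaves 1 component; it is not a cut vertex. No other vertex is a cut vertex either.

H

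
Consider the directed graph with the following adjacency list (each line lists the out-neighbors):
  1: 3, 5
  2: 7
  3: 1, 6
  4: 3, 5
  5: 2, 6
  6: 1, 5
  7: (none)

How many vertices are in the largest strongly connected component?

{1, 3, 5, 6} are all mutually reachable — one SCC of size 4.
{4} is an SCC by itself.
{7} is an SCC by itself.
{2} is an SCC by itself.
The largest has 4 vertices.

4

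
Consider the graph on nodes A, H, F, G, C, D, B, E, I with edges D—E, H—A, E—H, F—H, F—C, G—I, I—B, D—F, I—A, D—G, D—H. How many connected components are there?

Starting from A we can reach A, B, C, D, E, F, G, H, I. That is one component of size 9.
Total: 1 component.

1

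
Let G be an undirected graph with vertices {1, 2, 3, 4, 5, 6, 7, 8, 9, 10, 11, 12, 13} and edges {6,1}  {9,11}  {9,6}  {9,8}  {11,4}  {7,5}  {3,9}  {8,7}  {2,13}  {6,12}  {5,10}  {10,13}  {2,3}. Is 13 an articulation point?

Deleting 13 leaves 1 component (was 1) (its neighbors 2, 10 remain connected to each other), so 13 is not a cut vertex.

No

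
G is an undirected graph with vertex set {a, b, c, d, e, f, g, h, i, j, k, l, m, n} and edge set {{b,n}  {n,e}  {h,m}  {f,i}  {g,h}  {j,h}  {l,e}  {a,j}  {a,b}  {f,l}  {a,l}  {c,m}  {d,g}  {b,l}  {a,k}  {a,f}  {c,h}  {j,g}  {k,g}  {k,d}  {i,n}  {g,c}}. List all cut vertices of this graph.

a

Removing a increases the component count from 1 to 2, so a is a cut vertex.
By contrast removing d leaves 1 component; it is not a cut vertex. No other vertex is a cut vertex either.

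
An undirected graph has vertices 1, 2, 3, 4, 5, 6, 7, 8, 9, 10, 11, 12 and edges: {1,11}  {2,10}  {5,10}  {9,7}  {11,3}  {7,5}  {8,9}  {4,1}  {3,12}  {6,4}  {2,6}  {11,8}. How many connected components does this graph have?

1

Starting from 1 we can reach 1, 2, 3, 4, 5, 6, 7, 8, 9, 10, 11, 12. That is one component of size 12.
Total: 1 component.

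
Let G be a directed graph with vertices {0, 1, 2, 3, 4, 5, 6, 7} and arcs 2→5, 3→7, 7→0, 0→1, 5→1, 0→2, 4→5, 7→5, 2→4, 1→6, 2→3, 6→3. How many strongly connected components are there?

1

{0, 1, 2, 3, 4, 5, 6, 7} are all mutually reachable — one SCC of size 8.
That gives 1 strongly connected component.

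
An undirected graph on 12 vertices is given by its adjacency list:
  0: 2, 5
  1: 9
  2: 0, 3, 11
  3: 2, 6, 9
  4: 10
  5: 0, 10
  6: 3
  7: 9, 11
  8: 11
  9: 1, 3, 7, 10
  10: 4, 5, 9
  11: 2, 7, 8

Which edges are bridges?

The edges on the cycle 9-7-11-2-3-9 are not bridges since each lies on that cycle.
But removing 9-1 disconnects 9 from 1; removing 6-3 disconnects 6 from 3; removing 8-11 disconnects 8 from 11; removing 10-4 disconnects 10 from 4 — these are bridges.

1-9, 10-4, 11-8, 3-6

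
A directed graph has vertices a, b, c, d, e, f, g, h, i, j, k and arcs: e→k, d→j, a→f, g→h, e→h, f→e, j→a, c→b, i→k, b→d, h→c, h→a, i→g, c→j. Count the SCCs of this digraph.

4

{a, b, c, d, e, f, h, j} are all mutually reachable — one SCC of size 8.
{i} is an SCC by itself.
{g} is an SCC by itself.
{k} is an SCC by itself.
That gives 4 strongly connected components.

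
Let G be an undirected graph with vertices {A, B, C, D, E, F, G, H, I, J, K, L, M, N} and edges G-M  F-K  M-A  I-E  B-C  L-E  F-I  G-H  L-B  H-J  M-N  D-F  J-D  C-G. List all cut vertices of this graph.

Removing F increases the component count from 1 to 2, so F is a cut vertex.
Removing G increases the component count from 1 to 2, so G is a cut vertex.
Removing M increases the component count from 1 to 3, so M is a cut vertex.
By contrast removing A leaves 1 component; it is not a cut vertex. No other vertex is a cut vertex either.

F, G, M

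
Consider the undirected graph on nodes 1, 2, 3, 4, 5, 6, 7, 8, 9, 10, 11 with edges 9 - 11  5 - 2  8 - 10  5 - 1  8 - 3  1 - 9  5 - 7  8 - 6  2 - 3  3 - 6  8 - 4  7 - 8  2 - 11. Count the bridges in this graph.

2

The edges on the cycle 5-7-8-6-3-2-5 are not bridges since each lies on that cycle.
But removing 4 - 8 disconnects 4 from 8; removing 8 - 10 disconnects 8 from 10 — these are bridges.
That makes 2 bridges.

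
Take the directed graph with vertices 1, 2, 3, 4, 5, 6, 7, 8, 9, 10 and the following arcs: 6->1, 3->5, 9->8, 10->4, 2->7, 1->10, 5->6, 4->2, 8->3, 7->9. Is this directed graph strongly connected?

Yes

From 3 we can reach every vertex (1, 2, 3, 4, 5, 6, 7, 8, 9, 10), and every vertex can reach 3 (1, 2, 3, 4, 5, 6, 7, 8, 9, 10). So the whole graph is one strongly connected component.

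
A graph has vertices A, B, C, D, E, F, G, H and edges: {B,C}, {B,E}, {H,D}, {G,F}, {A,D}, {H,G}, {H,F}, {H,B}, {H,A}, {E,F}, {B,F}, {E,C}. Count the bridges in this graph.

0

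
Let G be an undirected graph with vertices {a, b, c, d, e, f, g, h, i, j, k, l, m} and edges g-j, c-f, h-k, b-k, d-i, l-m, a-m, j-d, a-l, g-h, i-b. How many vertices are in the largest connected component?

e is isolated — a component by itself.
Starting from c we can reach c, f. That is one component of size 2.
Starting from a we can reach a, l, m. That is one component of size 3.
Starting from b we can reach b, d, g, h, i, j, k. That is one component of size 7.
The largest has 7 vertices.

7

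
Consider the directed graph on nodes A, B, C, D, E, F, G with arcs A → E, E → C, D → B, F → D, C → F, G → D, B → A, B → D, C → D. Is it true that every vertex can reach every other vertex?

There is no directed path from E to G, so the graph is not strongly connected.

No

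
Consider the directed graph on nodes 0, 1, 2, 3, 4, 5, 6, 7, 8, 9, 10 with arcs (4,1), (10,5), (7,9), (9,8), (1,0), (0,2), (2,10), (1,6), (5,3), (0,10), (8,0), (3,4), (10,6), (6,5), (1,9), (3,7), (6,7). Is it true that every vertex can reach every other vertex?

Yes

From 0 we can reach every vertex (0, 1, 2, 3, 4, 5, 6, 7, 8, 9, 10), and every vertex can reach 0 (0, 1, 2, 3, 4, 5, 6, 7, 8, 9, 10). So the whole graph is one strongly connected component.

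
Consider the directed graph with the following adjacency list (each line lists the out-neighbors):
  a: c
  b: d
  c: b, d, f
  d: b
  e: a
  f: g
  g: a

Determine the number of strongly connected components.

3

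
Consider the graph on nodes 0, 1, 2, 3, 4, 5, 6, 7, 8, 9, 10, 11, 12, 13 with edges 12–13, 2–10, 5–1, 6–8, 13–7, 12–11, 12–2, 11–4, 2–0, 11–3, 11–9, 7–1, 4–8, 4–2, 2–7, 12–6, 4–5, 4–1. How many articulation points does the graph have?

Removing 2 increases the component count from 1 to 3, so 2 is a cut vertex.
Removing 11 increases the component count from 1 to 3, so 11 is a cut vertex.
By contrast removing 0 leaves 1 component; it is not a cut vertex. No other vertex is a cut vertex either.

2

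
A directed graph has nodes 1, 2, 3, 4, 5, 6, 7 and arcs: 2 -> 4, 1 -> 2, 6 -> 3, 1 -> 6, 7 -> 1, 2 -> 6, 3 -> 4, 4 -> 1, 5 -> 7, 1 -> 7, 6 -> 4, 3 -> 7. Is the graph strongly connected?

No

There is no directed path from 1 to 5, so the graph is not strongly connected.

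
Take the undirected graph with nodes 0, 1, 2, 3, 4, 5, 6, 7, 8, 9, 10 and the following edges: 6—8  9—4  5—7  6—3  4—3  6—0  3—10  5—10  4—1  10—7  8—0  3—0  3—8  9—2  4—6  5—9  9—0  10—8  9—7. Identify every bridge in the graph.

The edges on the cycle 4-6-8-3-4 are not bridges since each lies on that cycle.
But removing 1—4 disconnects 1 from 4; removing 2—9 disconnects 2 from 9 — these are bridges.

1-4, 2-9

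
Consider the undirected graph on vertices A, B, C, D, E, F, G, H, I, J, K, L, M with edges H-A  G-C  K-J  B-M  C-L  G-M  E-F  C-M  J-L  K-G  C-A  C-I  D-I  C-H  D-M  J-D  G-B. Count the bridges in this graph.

The edges on the cycle K-J-D-I-C-G-K are not bridges since each lies on that cycle.
But removing E-F disconnects E from F — this is a bridge.

1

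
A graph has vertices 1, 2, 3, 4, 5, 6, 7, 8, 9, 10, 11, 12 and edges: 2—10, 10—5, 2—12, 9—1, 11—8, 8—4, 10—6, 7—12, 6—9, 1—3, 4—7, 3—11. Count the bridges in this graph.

The edges on the cycle 2-10-6-9-1-3-11-8-4-7-12-2 are not bridges since each lies on that cycle.
But removing 10—5 disconnects 10 from 5 — this is a bridge.

1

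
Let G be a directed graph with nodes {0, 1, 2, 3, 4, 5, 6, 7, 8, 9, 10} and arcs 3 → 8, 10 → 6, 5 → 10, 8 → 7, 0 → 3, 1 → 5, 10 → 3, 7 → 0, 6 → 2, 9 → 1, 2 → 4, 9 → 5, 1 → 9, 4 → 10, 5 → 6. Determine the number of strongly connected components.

4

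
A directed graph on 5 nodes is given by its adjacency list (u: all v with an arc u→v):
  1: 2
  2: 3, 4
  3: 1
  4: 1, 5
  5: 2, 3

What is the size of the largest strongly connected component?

{1, 2, 3, 4, 5} are all mutually reachable — one SCC of size 5.
The largest has 5 vertices.

5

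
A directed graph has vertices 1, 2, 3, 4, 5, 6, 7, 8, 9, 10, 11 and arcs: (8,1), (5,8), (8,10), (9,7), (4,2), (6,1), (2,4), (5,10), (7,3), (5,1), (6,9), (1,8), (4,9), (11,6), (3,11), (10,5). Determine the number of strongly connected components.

3

{3, 6, 7, 9, 11} are all mutually reachable — one SCC of size 5.
{1, 5, 8, 10} are all mutually reachable — one SCC of size 4.
{2, 4} are all mutually reachable — one SCC of size 2.
That gives 3 strongly connected components.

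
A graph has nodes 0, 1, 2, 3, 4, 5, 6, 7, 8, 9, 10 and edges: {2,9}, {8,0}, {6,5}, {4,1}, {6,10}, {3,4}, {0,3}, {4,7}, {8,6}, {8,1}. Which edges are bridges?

10-6, 2-9, 4-7, 5-6, 6-8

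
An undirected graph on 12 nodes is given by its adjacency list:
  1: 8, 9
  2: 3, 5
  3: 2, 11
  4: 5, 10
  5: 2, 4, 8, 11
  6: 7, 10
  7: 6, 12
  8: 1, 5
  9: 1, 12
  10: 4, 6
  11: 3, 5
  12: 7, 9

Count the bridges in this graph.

0

The edges on the cycle 5-2-3-11-5 are not bridges since each lies on that cycle.
Every edge lies on some cycle, so there are no bridges.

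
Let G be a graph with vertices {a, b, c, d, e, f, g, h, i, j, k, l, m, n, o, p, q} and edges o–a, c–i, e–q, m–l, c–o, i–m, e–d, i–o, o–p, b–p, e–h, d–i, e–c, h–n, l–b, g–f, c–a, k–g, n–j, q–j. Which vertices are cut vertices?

Removing e increases the component count from 2 to 3, so e is a cut vertex.
Removing g increases the component count from 2 to 3, so g is a cut vertex.
By contrast removing i leaves 2 components; it is not a cut vertex. No other vertex is a cut vertex either.

e, g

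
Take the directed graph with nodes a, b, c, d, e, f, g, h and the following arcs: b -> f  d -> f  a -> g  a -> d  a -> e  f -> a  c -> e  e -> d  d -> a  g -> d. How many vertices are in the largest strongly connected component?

5

{a, d, e, f, g} are all mutually reachable — one SCC of size 5.
{h} is an SCC by itself.
{b} is an SCC by itself.
{c} is an SCC by itself.
The largest has 5 vertices.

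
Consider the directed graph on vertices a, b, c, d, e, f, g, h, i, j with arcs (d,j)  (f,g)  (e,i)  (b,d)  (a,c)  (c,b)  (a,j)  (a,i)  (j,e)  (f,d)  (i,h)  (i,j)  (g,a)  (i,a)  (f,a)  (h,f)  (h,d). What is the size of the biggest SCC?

{a, b, c, d, e, f, g, h, i, j} are all mutually reachable — one SCC of size 10.
The largest has 10 vertices.

10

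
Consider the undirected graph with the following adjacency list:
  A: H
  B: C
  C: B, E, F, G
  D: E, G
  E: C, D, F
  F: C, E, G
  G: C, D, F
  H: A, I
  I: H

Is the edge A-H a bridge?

Removing A-H leaves no path between A and H: the component count goes from 2 to 3. So it is a bridge.

Yes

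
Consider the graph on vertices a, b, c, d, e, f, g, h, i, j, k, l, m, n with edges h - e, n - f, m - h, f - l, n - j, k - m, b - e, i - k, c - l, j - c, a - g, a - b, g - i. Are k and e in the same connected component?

From k we can reach a, b, e, g, h, i, k, m, which includes e.

Yes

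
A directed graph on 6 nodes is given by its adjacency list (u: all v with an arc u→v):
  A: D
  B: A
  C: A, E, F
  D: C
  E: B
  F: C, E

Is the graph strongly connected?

Yes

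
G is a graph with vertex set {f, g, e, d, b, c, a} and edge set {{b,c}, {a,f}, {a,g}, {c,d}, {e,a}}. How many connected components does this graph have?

2

Starting from b we can reach b, c, d. That is one component of size 3.
Starting from a we can reach a, e, f, g. That is one component of size 4.
Total: 2 components.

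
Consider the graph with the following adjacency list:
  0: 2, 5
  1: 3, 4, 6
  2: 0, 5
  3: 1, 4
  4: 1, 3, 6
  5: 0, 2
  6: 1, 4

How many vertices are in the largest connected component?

4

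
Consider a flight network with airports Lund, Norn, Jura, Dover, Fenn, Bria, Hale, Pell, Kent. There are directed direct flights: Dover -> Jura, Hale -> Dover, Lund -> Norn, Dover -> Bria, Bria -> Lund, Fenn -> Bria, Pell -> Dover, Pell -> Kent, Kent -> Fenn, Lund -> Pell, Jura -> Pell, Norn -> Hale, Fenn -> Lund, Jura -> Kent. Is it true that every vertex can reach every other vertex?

Yes

From Pell we can reach every vertex (Bria, Fenn, Hale, Jura, Kent, Lund, Norn, Pell, Dover), and every vertex can reach Pell (Bria, Fenn, Hale, Jura, Kent, Lund, Norn, Pell, Dover). So the whole graph is one strongly connected component.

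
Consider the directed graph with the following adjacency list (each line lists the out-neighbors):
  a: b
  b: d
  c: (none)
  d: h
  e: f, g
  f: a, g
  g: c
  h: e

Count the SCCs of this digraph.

3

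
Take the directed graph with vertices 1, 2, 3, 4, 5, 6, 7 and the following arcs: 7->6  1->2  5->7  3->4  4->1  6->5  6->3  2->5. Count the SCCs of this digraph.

1

{1, 2, 3, 4, 5, 6, 7} are all mutually reachable — one SCC of size 7.
That gives 1 strongly connected component.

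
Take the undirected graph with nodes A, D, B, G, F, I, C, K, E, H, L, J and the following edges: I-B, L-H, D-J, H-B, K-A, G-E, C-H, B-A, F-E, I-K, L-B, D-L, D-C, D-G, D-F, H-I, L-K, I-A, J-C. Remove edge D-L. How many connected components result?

1

D and L are still connected via D-C-H-L, so the component count stays at 1.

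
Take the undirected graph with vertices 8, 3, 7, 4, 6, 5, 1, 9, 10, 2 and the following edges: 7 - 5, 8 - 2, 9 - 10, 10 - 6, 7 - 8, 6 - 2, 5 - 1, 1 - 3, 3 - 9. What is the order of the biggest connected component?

9

4 is isolated — a component by itself.
Starting from 1 we can reach 1, 2, 3, 5, 6, 7, 8, 9, 10. That is one component of size 9.
The largest has 9 vertices.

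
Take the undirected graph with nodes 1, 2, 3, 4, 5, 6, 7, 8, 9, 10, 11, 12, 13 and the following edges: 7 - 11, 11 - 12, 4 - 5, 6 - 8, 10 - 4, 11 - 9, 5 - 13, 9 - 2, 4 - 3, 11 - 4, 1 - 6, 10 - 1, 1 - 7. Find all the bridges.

1-6, 11-12, 11-9, 13-5, 2-9, 3-4, 4-5, 6-8

The edges on the cycle 10-1-7-11-4-10 are not bridges since each lies on that cycle.
But removing 5 - 13 disconnects 5 from 13; removing 8 - 6 disconnects 8 from 6; removing 11 - 12 disconnects 11 from 12; removing 11 - 9 disconnects 11 from 9 — these are bridges.
In total 8 edges are bridges.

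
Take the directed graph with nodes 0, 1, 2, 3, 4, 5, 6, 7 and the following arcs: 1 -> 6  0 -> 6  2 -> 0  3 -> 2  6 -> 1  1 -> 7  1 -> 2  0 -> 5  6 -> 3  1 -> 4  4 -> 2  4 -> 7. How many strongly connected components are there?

3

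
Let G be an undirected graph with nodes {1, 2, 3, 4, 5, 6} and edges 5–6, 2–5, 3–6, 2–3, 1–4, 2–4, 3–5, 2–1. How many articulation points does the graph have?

1

Removing 2 increases the component count from 1 to 2, so 2 is a cut vertex.
By contrast removing 5 leaves 1 component; it is not a cut vertex. No other vertex is a cut vertex either.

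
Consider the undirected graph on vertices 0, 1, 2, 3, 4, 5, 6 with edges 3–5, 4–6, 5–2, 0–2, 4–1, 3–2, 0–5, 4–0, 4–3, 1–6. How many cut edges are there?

0

The edges on the cycle 4-1-6-4 are not bridges since each lies on that cycle.
Every edge lies on some cycle, so there are no bridges.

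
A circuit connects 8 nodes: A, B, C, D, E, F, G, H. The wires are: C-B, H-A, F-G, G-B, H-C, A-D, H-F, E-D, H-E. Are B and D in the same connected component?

Yes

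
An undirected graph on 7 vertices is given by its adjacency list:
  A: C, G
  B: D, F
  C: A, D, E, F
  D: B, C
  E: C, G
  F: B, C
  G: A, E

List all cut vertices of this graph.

C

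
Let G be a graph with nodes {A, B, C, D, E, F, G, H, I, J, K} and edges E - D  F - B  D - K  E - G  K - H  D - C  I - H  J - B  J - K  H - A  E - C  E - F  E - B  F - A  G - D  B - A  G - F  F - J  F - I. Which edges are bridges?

none

The edges on the cycle E-G-D-K-H-A-F-E are not bridges since each lies on that cycle.
Every edge lies on some cycle, so there are no bridges.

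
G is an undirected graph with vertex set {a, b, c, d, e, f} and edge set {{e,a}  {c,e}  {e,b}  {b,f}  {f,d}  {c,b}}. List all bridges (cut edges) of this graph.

a-e, b-f, d-f

The edges on the cycle c-e-b-c are not bridges since each lies on that cycle.
But removing f—d disconnects f from d; removing b—f disconnects b from f; removing e—a disconnects e from a — these are bridges.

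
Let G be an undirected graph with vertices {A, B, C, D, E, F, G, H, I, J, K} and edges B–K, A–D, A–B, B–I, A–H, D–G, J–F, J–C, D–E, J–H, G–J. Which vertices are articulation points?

Removing A increases the component count from 1 to 2, so A is a cut vertex.
Removing B increases the component count from 1 to 3, so B is a cut vertex.
Removing D increases the component count from 1 to 2, so D is a cut vertex.
Likewise J is a cut vertex.
By contrast removing H leaves 1 component; it is not a cut vertex. No other vertex is a cut vertex either.

A, B, D, J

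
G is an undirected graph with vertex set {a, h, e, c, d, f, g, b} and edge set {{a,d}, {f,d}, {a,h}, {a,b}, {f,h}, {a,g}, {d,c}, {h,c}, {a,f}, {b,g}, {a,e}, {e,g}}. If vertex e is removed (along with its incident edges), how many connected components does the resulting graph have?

1

With e gone, the remaining components are: {a, b, c, d, f, g, h}.
That is 1 component.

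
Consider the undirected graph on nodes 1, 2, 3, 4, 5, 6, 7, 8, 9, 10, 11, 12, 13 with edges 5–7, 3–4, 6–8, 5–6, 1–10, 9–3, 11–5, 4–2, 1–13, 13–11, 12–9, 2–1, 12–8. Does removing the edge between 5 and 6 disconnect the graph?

After removing 5–6, the path 5-11-13-1-2-4-3-9-12-8-6 still connects them, so the edge is not a bridge.

No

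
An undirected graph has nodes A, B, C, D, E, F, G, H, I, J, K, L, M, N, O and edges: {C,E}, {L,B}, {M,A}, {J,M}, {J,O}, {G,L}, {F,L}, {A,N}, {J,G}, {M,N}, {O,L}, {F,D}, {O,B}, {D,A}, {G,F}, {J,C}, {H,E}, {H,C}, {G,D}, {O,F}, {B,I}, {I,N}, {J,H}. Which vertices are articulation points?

J

Removing J increases the component count from 2 to 3, so J is a cut vertex.
By contrast removing M leaves 2 components; it is not a cut vertex. No other vertex is a cut vertex either.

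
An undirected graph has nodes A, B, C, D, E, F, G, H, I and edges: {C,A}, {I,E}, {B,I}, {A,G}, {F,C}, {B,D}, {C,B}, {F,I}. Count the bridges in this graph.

4

The edges on the cycle F-C-B-I-F are not bridges since each lies on that cycle.
But removing C—A disconnects C from A; removing A—G disconnects A from G; removing I—E disconnects I from E; removing B—D disconnects B from D — these are bridges.
That makes 4 bridges.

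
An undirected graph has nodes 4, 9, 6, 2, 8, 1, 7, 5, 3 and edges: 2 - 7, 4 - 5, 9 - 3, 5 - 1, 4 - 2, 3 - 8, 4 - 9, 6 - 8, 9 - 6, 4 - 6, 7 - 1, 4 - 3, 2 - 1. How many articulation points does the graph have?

1

Removing 4 increases the component count from 1 to 2, so 4 is a cut vertex.
By contrast removing 9 leaves 1 component; it is not a cut vertex. No other vertex is a cut vertex either.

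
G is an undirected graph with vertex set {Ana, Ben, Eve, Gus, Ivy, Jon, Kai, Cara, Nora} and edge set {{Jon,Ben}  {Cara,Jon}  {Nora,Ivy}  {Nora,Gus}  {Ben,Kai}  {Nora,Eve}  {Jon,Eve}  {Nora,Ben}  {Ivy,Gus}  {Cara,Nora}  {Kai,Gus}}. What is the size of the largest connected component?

8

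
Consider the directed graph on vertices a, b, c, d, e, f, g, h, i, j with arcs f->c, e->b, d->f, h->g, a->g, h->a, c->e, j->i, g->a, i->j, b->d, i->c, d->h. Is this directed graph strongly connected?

No

There is no directed path from h to i, so the graph is not strongly connected.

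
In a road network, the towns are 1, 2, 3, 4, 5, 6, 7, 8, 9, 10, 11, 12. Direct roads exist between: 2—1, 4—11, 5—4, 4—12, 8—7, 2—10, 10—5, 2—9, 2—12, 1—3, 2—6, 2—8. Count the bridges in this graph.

The edges on the cycle 2-10-5-4-12-2 are not bridges since each lies on that cycle.
But removing 3—1 disconnects 3 from 1; removing 4—11 disconnects 4 from 11; removing 2—8 disconnects 2 from 8; removing 2—9 disconnects 2 from 9 — these are bridges.
In total 7 edges are bridges.

7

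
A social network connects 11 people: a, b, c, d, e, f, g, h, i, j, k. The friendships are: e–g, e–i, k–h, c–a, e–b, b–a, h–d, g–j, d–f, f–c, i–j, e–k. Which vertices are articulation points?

Removing e increases the component count from 1 to 2, so e is a cut vertex.
By contrast removing b leaves 1 component; it is not a cut vertex. No other vertex is a cut vertex either.

e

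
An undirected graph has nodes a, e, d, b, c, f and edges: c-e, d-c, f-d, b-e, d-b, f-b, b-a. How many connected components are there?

1

Starting from a we can reach a, b, c, d, e, f. That is one component of size 6.
Total: 1 component.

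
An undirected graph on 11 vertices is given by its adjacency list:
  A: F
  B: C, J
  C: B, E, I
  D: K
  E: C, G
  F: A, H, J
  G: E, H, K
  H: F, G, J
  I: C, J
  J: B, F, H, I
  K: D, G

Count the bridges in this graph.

3

The edges on the cycle C-I-J-B-C are not bridges since each lies on that cycle.
But removing K-D disconnects K from D; removing G-K disconnects G from K; removing F-A disconnects F from A — these are bridges.
That makes 3 bridges.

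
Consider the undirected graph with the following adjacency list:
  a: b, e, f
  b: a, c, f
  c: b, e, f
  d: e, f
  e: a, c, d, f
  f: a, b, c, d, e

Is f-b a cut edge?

After removing f-b, the path f-c-b still connects them, so the edge is not a bridge.

No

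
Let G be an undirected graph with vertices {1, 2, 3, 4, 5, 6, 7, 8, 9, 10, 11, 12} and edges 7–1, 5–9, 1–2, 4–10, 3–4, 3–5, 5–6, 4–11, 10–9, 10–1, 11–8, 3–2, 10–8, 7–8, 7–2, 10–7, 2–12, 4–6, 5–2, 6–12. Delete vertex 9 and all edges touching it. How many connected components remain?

1

With 9 gone, the remaining components are: {1, 2, 3, 4, 5, 6, 7, 8, 10, 11, 12}.
That is 1 component.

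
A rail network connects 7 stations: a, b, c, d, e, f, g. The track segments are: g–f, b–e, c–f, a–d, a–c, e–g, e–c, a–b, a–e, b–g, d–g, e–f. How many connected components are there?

Starting from a we can reach a, b, c, d, e, f, g. That is one component of size 7.
Total: 1 component.

1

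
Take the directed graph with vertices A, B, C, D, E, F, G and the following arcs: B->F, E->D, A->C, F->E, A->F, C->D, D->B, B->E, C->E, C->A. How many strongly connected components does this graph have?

{B, D, E, F} are all mutually reachable — one SCC of size 4.
{A, C} are all mutually reachable — one SCC of size 2.
{G} is an SCC by itself.
That gives 3 strongly connected components.

3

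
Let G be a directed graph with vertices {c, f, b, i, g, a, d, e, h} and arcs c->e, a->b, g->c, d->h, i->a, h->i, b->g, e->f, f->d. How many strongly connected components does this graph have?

1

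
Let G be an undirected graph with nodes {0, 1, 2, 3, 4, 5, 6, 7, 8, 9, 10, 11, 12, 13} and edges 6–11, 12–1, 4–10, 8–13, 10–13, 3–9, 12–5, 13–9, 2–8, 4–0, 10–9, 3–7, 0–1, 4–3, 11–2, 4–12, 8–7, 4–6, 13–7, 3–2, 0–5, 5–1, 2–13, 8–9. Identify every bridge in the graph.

none

The edges on the cycle 12-5-1-12 are not bridges since each lies on that cycle.
Every edge lies on some cycle, so there are no bridges.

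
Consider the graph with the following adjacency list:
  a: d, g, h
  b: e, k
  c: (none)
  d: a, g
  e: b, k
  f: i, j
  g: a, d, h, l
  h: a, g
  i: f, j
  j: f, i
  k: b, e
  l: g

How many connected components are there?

c is isolated — a component by itself.
Starting from f we can reach f, i, j. That is one component of size 3.
Starting from b we can reach b, e, k. That is one component of size 3.
Starting from a we can reach a, d, g, h, l. That is one component of size 5.
Total: 4 components.

4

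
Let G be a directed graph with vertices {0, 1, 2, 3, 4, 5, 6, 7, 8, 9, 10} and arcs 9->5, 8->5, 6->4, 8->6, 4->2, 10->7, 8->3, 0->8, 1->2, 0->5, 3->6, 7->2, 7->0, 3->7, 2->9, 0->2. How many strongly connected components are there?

{0, 3, 7, 8} are all mutually reachable — one SCC of size 4.
{2} is an SCC by itself.
{10} is an SCC by itself.
{5} is an SCC by itself.
{9} is an SCC by itself.
(and 3 more singleton SCCs)
That gives 8 strongly connected components.

8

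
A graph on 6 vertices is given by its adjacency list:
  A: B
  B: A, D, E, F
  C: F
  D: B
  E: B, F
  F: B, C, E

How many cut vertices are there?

2

Removing B increases the component count from 1 to 3, so B is a cut vertex.
Removing F increases the component count from 1 to 2, so F is a cut vertex.
By contrast removing C leaves 1 component; it is not a cut vertex. No other vertex is a cut vertex either.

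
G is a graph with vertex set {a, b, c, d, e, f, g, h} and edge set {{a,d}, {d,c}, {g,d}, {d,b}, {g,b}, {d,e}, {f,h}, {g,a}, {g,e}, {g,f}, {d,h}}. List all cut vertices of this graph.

Removing d increases the component count from 1 to 2, so d is a cut vertex.
By contrast removing h leaves 1 component; it is not a cut vertex. No other vertex is a cut vertex either.

d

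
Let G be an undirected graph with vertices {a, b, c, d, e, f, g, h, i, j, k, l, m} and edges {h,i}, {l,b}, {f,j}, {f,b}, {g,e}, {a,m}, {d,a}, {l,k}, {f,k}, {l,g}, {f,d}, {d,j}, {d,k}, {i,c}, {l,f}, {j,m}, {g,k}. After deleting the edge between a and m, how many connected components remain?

a and m are still connected via a-d-j-m, so the component count stays at 2.

2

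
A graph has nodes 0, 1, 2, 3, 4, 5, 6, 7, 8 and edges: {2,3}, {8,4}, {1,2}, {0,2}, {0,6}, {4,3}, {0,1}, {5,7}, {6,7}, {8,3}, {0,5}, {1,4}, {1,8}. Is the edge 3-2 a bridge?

No

After removing 3-2, the path 3-8-1-2 still connects them, so the edge is not a bridge.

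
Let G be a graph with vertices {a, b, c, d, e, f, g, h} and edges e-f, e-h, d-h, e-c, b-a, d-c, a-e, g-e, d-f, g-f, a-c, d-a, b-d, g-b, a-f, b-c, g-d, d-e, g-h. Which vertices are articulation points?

none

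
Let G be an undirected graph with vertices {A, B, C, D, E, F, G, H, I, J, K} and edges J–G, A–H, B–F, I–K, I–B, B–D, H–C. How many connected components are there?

E is isolated — a component by itself.
Starting from G we can reach G, J. That is one component of size 2.
Starting from A we can reach A, C, H. That is one component of size 3.
Starting from B we can reach B, D, F, I, K. That is one component of size 5.
Total: 4 components.

4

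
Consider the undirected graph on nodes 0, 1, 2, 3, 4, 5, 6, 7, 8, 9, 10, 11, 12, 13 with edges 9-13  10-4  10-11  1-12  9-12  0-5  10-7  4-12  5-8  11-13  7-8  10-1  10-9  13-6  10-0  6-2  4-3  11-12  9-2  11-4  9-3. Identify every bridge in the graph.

none

The edges on the cycle 10-0-5-8-7-10 are not bridges since each lies on that cycle.
Every edge lies on some cycle, so there are no bridges.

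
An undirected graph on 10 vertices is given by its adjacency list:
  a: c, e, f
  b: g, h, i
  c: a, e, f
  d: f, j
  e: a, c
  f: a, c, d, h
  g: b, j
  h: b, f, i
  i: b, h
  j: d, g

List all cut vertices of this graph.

Removing f increases the component count from 1 to 2, so f is a cut vertex.
By contrast removing g leaves 1 component; it is not a cut vertex. No other vertex is a cut vertex either.

f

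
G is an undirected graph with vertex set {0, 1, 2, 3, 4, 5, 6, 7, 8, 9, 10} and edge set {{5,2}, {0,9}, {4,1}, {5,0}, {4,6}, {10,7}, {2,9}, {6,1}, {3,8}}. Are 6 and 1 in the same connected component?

Yes

From 6 we can reach 1, 4, 6, which includes 1.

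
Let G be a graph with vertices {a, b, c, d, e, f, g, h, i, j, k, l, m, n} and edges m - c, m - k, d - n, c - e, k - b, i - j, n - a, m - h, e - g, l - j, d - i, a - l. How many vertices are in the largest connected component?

7

f is isolated — a component by itself.
Starting from a we can reach a, d, i, j, l, n. That is one component of size 6.
Starting from b we can reach b, c, e, g, h, k, m. That is one component of size 7.
The largest has 7 vertices.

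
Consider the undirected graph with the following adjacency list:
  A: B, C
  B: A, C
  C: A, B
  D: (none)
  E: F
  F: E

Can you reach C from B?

Yes

From B we can reach A, B, C, which includes C.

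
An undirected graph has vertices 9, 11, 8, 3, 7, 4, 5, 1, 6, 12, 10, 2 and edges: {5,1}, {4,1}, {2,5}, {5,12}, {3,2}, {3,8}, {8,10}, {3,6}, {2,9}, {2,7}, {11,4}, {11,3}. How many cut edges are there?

The edges on the cycle 11-3-2-5-1-4-11 are not bridges since each lies on that cycle.
But removing 2 - 9 disconnects 2 from 9; removing 3 - 8 disconnects 3 from 8; removing 5 - 12 disconnects 5 from 12; removing 3 - 6 disconnects 3 from 6 — these are bridges.
In total 6 edges are bridges.

6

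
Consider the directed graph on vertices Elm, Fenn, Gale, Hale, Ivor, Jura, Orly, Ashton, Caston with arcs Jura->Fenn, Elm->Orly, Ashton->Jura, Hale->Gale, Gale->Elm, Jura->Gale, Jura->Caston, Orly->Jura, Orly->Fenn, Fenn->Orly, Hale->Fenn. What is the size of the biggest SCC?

5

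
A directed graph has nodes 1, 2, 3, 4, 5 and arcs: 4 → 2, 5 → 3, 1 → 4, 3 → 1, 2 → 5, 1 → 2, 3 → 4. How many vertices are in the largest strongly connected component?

{1, 2, 3, 4, 5} are all mutually reachable — one SCC of size 5.
The largest has 5 vertices.

5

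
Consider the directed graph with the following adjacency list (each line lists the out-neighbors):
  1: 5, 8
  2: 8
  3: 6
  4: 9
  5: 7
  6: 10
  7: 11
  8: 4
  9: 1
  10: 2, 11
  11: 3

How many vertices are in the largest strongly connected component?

11

{1, 2, 3, 4, 5, 6, 7, 8, 9, 10, 11} are all mutually reachable — one SCC of size 11.
The largest has 11 vertices.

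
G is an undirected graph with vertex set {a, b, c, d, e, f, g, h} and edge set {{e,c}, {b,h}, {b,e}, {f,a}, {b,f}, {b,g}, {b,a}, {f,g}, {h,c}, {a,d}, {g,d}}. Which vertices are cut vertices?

Removing b increases the component count from 1 to 2, so b is a cut vertex.
By contrast removing e leaves 1 component; it is not a cut vertex. No other vertex is a cut vertex either.

b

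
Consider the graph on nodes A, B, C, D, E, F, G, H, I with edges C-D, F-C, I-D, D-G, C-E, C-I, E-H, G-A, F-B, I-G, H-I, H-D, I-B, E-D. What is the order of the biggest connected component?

9

Starting from A we can reach A, B, C, D, E, F, G, H, I. That is one component of size 9.
The largest has 9 vertices.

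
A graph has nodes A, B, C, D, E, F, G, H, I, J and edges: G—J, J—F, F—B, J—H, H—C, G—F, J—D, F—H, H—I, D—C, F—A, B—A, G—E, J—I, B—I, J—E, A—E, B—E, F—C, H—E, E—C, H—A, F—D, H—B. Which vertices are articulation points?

none

Removing J, for instance, still leaves 1 component. No single vertex removal increases the component count — the graph has no articulation points.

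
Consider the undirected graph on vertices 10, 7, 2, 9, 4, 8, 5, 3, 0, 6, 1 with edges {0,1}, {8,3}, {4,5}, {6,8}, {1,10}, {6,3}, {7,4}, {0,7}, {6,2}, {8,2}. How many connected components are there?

3

9 is isolated — a component by itself.
Starting from 2 we can reach 2, 3, 6, 8. That is one component of size 4.
Starting from 0 we can reach 0, 1, 4, 5, 7, 10. That is one component of size 6.
Total: 3 components.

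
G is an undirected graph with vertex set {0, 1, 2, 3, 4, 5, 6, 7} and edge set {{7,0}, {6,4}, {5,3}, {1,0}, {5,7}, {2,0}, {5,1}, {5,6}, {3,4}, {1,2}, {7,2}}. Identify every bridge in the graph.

none

The edges on the cycle 1-2-0-1 are not bridges since each lies on that cycle.
Every edge lies on some cycle, so there are no bridges.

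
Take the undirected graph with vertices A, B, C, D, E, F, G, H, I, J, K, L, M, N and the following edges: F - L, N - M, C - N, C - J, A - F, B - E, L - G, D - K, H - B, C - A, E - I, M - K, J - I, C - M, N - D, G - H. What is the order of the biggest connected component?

14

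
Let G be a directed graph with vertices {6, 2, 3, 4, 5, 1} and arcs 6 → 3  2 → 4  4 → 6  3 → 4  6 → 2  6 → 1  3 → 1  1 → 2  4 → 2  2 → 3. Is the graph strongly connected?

There is no directed path from 5 to 3, so the graph is not strongly connected.

No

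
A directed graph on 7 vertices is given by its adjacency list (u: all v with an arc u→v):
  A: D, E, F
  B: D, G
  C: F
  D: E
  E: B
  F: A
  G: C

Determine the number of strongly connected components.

{A, B, C, D, E, F, G} are all mutually reachable — one SCC of size 7.
That gives 1 strongly connected component.

1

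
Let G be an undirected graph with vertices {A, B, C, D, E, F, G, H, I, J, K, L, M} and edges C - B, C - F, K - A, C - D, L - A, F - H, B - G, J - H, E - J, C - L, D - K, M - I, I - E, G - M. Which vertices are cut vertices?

C

Removing C increases the component count from 1 to 2, so C is a cut vertex.
By contrast removing G leaves 1 component; it is not a cut vertex. No other vertex is a cut vertex either.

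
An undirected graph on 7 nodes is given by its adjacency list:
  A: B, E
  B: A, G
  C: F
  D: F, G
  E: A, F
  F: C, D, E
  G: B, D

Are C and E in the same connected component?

From C we can reach A, B, C, D, E, F, G, which includes E.

Yes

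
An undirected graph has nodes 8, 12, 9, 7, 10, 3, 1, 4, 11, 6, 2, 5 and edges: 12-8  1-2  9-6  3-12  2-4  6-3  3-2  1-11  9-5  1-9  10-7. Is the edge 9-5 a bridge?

Removing 9-5 leaves no path between 9 and 5: the component count goes from 2 to 3. So it is a bridge.

Yes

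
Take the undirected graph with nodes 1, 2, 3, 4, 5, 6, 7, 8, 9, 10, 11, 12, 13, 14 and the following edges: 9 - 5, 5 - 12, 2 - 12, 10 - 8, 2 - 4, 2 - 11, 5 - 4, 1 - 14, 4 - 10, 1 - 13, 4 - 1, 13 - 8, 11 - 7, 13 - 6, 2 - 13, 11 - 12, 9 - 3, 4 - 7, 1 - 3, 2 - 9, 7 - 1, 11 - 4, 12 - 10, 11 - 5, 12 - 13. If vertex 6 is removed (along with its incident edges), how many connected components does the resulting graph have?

1

With 6 gone, the remaining components are: {1, 2, 3, 4, 5, 7, 8, 9, 10, 11, 12, 13, 14}.
That is 1 component.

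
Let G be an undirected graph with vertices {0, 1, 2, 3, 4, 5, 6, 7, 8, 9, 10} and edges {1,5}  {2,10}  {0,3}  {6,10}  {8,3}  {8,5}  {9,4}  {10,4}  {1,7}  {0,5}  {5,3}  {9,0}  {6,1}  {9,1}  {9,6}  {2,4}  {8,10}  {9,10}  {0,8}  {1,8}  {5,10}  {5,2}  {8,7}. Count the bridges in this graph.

The edges on the cycle 9-6-10-4-2-5-0-9 are not bridges since each lies on that cycle.
Every edge lies on some cycle, so there are no bridges.

0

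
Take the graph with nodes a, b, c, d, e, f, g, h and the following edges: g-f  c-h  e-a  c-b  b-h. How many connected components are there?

d is isolated — a component by itself.
Starting from f we can reach f, g. That is one component of size 2.
Starting from a we can reach a, e. That is one component of size 2.
Starting from b we can reach b, c, h. That is one component of size 3.
Total: 4 components.

4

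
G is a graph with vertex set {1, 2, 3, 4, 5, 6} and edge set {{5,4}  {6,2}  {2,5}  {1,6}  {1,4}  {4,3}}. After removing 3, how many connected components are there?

1

With 3 gone, the remaining components are: {1, 2, 4, 5, 6}.
That is 1 component.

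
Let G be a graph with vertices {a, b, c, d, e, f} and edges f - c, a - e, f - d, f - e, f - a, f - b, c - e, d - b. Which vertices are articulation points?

Removing f increases the component count from 1 to 2, so f is a cut vertex.
By contrast removing b leaves 1 component; it is not a cut vertex. No other vertex is a cut vertex either.

f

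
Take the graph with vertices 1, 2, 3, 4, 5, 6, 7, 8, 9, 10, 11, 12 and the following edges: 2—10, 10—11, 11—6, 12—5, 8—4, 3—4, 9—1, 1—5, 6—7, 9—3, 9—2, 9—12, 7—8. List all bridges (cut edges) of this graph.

none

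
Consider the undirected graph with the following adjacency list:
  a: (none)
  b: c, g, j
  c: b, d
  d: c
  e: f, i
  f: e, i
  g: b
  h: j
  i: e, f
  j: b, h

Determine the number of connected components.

a is isolated — a component by itself.
Starting from e we can reach e, f, i. That is one component of size 3.
Starting from b we can reach b, c, d, g, h, j. That is one component of size 6.
Total: 3 components.

3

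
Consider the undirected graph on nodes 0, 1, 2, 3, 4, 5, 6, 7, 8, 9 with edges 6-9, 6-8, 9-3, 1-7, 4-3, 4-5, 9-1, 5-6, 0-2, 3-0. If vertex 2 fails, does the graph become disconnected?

Deleting 2 leaves 1 component (was 1), so 2 is not a cut vertex.

No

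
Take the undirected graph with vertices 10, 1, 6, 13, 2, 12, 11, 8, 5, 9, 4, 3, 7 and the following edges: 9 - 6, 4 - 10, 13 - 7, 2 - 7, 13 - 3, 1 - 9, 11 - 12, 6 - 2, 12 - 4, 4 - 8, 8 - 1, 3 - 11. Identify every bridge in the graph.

10-4

The edges on the cycle 13-3-11-12-4-8-1-9-6-2-7-13 are not bridges since each lies on that cycle.
But removing 10 - 4 disconnects 10 from 4 — this is a bridge.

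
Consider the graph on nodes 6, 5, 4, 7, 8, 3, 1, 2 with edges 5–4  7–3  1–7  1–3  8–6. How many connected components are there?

2 is isolated — a component by itself.
Starting from 4 we can reach 4, 5. That is one component of size 2.
Starting from 6 we can reach 6, 8. That is one component of size 2.
Starting from 1 we can reach 1, 3, 7. That is one component of size 3.
Total: 4 components.

4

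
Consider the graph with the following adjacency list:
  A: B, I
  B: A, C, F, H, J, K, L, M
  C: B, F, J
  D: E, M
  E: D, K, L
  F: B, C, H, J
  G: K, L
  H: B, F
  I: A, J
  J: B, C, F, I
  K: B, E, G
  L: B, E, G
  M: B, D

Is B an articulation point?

Deleting B raises the number of components from 1 to 2, so B is a cut vertex.

Yes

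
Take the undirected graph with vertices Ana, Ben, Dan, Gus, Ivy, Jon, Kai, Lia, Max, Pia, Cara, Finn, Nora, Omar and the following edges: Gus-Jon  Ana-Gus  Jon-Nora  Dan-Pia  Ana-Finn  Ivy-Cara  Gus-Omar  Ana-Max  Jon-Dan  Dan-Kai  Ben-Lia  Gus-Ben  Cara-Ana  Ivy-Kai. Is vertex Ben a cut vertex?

Deleting Ben raises the number of components from 1 to 2, so Ben is a cut vertex.

Yes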